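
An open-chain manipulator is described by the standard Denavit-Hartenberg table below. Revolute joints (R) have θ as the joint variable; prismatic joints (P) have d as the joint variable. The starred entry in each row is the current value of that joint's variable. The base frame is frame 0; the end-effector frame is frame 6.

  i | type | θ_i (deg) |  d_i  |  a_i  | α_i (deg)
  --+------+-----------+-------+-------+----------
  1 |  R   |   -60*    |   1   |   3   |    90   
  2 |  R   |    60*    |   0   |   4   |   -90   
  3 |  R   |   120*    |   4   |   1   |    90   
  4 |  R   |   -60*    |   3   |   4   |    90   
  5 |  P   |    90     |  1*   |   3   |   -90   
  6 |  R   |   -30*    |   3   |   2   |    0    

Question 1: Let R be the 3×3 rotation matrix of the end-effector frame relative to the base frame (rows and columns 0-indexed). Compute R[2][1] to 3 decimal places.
0.267

End-effector y-axis (col 1 of R) = (0.6060,0.7494,0.2667)
R[2][1] = 0.2667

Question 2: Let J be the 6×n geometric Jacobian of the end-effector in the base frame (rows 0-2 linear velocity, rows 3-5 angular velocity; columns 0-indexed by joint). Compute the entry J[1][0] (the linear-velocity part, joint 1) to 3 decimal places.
6.453

axis z_0 = ẑ; lever o_n−o_0 = (6.4530,-3.8469,11.4306)
cross product → J_v[:, 0] = (3.8469,6.4530,-0.0000)
J_ω[:, 0] = z_0
entry J[1][0] = 6.4530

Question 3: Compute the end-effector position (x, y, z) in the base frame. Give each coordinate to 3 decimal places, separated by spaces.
6.453 -3.847 11.431

after link 1: o_1 = (1.5000, -2.5981, 1.0000)
after link 2: o_2 = (2.5000, -4.3301, 4.4641)
after link 3: o_3 = (1.3929, -0.6806, 6.0311)
after link 4: o_4 = (6.0915, -2.3546, 5.6830)
after link 5: o_5 = (7.7153, -3.6671, 8.0580)
after link 6: o_6 = (6.4530, -3.8469, 11.4306)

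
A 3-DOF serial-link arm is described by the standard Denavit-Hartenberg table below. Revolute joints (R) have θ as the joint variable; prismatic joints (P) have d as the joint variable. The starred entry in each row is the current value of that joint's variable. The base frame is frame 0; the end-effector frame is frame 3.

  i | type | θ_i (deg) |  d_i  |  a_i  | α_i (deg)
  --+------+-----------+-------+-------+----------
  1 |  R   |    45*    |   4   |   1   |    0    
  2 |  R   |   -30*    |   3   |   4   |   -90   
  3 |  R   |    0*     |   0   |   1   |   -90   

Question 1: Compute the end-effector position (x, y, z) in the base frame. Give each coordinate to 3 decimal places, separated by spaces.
after link 1: o_1 = (0.7071, 0.7071, 4.0000)
after link 2: o_2 = (4.5708, 1.7424, 7.0000)
after link 3: o_3 = (5.5367, 2.0012, 7.0000)

5.537 2.001 7.000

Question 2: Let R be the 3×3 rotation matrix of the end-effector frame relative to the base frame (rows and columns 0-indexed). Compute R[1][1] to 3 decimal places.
End-effector y-axis (col 1 of R) = (0.2588,-0.9659,-0.0000)
R[1][1] = -0.9659

-0.966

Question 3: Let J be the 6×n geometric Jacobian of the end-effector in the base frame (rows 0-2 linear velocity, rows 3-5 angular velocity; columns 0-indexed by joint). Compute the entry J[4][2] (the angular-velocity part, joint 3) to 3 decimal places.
axis z_2 = (-0.2588,0.9659,0.0000); lever o_n−o_2 = (0.9659,0.2588,0.0000)
cross product → J_v[:, 2] = (-0.0000,0.0000,-1.0000)
J_ω[:, 2] = z_2
entry J[4][2] = 0.9659

0.966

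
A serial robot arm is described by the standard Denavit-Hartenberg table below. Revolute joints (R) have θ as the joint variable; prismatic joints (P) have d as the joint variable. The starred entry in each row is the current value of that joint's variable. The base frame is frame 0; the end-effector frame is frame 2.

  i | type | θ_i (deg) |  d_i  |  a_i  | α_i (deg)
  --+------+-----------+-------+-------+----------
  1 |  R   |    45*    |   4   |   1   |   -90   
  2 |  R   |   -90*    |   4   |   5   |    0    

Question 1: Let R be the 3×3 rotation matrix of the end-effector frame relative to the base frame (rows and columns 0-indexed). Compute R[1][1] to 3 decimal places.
0.707

End-effector y-axis (col 1 of R) = (0.7071,0.7071,-0.0000)
R[1][1] = 0.7071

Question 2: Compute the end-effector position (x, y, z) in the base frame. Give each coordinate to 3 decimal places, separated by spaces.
-2.121 3.536 9.000

after link 1: o_1 = (0.7071, 0.7071, 4.0000)
after link 2: o_2 = (-2.1213, 3.5355, 9.0000)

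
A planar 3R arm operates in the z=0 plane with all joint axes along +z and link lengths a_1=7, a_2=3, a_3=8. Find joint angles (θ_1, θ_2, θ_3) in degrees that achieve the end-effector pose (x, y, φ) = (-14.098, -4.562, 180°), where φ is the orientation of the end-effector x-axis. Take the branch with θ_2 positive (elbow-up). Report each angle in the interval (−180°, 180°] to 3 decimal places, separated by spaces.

wrist centre = target − a_3·(cos φ, sin φ) = (-6.0980, -4.5620)
cos θ_2 = (57.9974−7²−3²)/(2·7·3) = -0.0001; θ_2 = 90.0035° (elbow-up)
β = atan2(-4.5620,-6.0980) = -143.1993°; ψ = atan2(3.0000,6.9998) = 23.1991°
θ_1 = β − ψ = -166.3984°
θ_3 = φ − θ_1 − θ_2 = -103.6050° (wrapped to (-180°,180°])

-166.398 90.003 -103.605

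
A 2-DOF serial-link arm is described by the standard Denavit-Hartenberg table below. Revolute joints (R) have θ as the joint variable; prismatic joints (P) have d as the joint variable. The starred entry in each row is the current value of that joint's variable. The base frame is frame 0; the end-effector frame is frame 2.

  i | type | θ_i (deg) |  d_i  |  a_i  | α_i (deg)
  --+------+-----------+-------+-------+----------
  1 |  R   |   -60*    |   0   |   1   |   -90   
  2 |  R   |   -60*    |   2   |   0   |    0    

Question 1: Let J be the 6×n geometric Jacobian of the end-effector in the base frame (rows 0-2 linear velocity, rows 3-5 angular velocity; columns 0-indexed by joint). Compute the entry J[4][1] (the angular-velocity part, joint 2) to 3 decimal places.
0.500

axis z_1 = (0.8660,0.5000,0.0000); lever o_n−o_1 = (1.7321,1.0000,0.0000)
cross product → J_v[:, 1] = (0.0000,0.0000,0.0000)
J_ω[:, 1] = z_1
entry J[4][1] = 0.5000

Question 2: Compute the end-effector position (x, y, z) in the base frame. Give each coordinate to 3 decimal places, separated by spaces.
2.232 0.134 0.000

after link 1: o_1 = (0.5000, -0.8660, 0.0000)
after link 2: o_2 = (2.2321, 0.1340, 0.0000)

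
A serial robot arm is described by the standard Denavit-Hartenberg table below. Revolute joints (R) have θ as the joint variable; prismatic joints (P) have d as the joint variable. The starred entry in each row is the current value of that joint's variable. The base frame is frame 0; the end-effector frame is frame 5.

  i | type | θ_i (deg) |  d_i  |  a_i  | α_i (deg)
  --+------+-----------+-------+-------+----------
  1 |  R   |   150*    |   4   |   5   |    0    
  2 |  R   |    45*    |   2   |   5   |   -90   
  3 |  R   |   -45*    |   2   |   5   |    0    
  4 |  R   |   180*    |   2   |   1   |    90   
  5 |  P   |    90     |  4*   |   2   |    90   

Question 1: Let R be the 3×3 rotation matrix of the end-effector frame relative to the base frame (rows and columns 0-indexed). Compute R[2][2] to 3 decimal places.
-0.707

End-effector z-axis (col 2 of R) = (0.6830,0.1830,-0.7071)
R[2][2] = -0.7071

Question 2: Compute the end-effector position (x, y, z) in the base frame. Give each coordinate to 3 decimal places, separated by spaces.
after link 1: o_1 = (-4.3301, 2.5000, 4.0000)
after link 2: o_2 = (-9.1598, 1.2059, 6.0000)
after link 3: o_3 = (-12.0572, -1.6410, 9.5355)
after link 4: o_4 = (-10.8565, -3.3898, 8.8284)
after link 5: o_5 = (-13.0709, -6.0538, 6.0000)

-13.071 -6.054 6.000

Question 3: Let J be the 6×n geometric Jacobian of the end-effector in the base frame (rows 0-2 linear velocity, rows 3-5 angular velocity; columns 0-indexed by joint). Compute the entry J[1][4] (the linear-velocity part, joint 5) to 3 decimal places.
-0.183

prismatic axis z_4 = (-0.6830,-0.1830,-0.7071)
J_v[:, 4] = z_4; J_ω[:, 4] = (0,0,0)
entry J[1][4] = -0.1830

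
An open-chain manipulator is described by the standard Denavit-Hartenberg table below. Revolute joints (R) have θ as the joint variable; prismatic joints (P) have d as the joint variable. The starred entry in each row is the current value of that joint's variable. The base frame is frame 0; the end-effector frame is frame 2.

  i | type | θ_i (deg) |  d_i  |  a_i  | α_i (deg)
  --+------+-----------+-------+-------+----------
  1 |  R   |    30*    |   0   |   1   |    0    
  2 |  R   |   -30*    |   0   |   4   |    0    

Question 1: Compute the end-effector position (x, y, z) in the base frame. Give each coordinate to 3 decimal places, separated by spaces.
4.866 0.500 0.000

after link 1: o_1 = (0.8660, 0.5000, 0.0000)
after link 2: o_2 = (4.8660, 0.5000, 0.0000)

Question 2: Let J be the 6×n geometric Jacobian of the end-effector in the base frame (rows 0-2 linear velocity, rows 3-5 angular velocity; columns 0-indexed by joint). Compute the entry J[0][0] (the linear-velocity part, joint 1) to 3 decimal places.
-0.500

axis z_0 = ẑ; lever o_n−o_0 = (4.8660,0.5000,0.0000)
cross product → J_v[:, 0] = (-0.5000,4.8660,0.0000)
J_ω[:, 0] = z_0
entry J[0][0] = -0.5000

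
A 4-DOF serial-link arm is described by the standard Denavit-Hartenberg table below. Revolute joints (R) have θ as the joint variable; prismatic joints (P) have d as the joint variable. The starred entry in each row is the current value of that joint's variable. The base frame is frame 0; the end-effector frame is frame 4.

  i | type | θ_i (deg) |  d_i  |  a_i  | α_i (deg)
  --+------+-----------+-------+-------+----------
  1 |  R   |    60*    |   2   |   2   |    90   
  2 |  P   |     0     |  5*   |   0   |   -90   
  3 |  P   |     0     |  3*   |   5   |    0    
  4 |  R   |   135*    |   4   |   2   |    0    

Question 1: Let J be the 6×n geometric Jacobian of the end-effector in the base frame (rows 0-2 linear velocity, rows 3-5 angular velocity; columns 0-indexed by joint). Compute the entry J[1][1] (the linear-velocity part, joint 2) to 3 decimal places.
-0.500

prismatic axis z_1 = (0.8660,-0.5000,0.0000)
J_v[:, 1] = z_1; J_ω[:, 1] = (0,0,0)
entry J[1][1] = -0.5000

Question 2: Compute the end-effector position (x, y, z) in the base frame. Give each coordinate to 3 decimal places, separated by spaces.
after link 1: o_1 = (1.0000, 1.7321, 2.0000)
after link 2: o_2 = (5.3301, -0.7679, 2.0000)
after link 3: o_3 = (7.8301, 3.5622, 5.0000)
after link 4: o_4 = (5.8983, 3.0445, 9.0000)

5.898 3.045 9.000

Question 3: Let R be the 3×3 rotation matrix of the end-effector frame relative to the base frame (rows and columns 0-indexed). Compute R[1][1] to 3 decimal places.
End-effector y-axis (col 1 of R) = (0.2588,-0.9659,0.0000)
R[1][1] = -0.9659

-0.966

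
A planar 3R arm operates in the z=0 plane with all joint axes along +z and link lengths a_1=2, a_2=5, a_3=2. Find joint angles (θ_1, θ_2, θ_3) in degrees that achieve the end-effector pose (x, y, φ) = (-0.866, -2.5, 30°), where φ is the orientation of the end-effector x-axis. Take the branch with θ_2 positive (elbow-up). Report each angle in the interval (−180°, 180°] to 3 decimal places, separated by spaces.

wrist centre = target − a_3·(cos φ, sin φ) = (-2.5981, -3.5000)
cos θ_2 = (18.9999−2²−5²)/(2·2·5) = -0.5000; θ_2 = 120.0004° (elbow-up)
β = atan2(-3.5000,-2.5981) = -126.5865°; ψ = atan2(4.3301,-0.5000) = 96.5872°
θ_1 = β − ψ = -223.1737°
θ_3 = φ − θ_1 − θ_2 = 133.1733° (wrapped to (-180°,180°])

136.826 120.000 133.173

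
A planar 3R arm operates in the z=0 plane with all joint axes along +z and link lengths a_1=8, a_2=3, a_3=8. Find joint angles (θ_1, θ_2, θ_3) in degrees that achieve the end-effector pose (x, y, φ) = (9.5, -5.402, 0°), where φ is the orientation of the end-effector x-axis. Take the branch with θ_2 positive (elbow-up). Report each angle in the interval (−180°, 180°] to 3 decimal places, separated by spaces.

wrist centre = target − a_3·(cos φ, sin φ) = (1.5000, -5.4020)
cos θ_2 = (31.4316−8²−3²)/(2·8·3) = -0.8660; θ_2 = 149.9980° (elbow-up)
β = atan2(-5.4020,1.5000) = -74.4814°; ψ = atan2(1.5001,5.4020) = 15.5196°
θ_1 = β − ψ = -90.0009°
θ_3 = φ − θ_1 − θ_2 = -59.9971° (wrapped to (-180°,180°])

-90.001 149.998 -59.997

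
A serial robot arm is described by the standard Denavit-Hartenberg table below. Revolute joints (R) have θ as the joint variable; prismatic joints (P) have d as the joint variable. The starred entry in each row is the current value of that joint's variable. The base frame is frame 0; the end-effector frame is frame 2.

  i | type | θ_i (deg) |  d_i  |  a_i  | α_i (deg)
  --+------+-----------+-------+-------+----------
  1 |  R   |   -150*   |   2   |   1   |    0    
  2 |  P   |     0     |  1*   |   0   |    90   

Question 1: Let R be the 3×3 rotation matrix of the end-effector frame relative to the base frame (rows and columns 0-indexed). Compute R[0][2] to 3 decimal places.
End-effector z-axis (col 2 of R) = (-0.5000,0.8660,0.0000)
R[0][2] = -0.5000

-0.500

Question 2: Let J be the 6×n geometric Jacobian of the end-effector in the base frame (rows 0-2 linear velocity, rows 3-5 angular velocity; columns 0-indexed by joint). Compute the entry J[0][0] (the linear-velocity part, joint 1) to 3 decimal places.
axis z_0 = ẑ; lever o_n−o_0 = (-0.8660,-0.5000,3.0000)
cross product → J_v[:, 0] = (0.5000,-0.8660,0.0000)
J_ω[:, 0] = z_0
entry J[0][0] = 0.5000

0.500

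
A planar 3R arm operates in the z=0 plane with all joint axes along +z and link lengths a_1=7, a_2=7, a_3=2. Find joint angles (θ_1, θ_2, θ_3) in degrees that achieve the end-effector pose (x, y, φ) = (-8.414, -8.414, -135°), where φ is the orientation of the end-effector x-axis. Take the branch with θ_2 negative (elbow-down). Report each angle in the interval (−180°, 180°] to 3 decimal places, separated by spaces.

wrist centre = target − a_3·(cos φ, sin φ) = (-6.9998, -6.9998)
cos θ_2 = (97.9940−7²−7²)/(2·7·7) = -0.0001; θ_2 = -90.0035° (elbow-down)
β = atan2(-6.9998,-6.9998) = -135.0000°; ψ = atan2(-7.0000,6.9996) = -45.0017°
θ_1 = β − ψ = -89.9983°
θ_3 = φ − θ_1 − θ_2 = 45.0017° (wrapped to (-180°,180°])

-89.998 -90.003 45.002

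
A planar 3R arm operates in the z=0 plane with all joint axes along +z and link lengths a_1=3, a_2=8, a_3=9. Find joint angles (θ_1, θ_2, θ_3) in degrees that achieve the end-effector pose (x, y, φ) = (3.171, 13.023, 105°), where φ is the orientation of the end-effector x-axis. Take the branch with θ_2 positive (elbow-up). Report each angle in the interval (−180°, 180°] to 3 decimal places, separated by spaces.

-60.005 120.000 45.005

wrist centre = target − a_3·(cos φ, sin φ) = (5.5004, 4.3297)
cos θ_2 = (49.0001−3²−8²)/(2·3·8) = -0.5000; θ_2 = 119.9999° (elbow-up)
β = atan2(4.3297,5.5004) = 38.2084°; ψ = atan2(6.9282,-1.0000) = 98.2131°
θ_1 = β − ψ = -60.0047°
θ_3 = φ − θ_1 − θ_2 = 45.0048° (wrapped to (-180°,180°])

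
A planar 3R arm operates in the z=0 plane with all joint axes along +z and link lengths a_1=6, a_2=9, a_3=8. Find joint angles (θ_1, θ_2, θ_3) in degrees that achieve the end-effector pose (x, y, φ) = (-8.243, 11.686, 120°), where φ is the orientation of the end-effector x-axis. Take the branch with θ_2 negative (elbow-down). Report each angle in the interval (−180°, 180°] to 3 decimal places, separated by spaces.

wrist centre = target − a_3·(cos φ, sin φ) = (-4.2430, 4.7578)
cos θ_2 = (40.6397−6²−9²)/(2·6·9) = -0.7070; θ_2 = -134.9946° (elbow-down)
β = atan2(4.7578,-4.2430) = 131.7266°; ψ = atan2(-6.3646,-0.3634) = -93.2675°
θ_1 = β − ψ = 224.9941°
θ_3 = φ − θ_1 − θ_2 = 30.0005° (wrapped to (-180°,180°])

-135.006 -134.995 30.000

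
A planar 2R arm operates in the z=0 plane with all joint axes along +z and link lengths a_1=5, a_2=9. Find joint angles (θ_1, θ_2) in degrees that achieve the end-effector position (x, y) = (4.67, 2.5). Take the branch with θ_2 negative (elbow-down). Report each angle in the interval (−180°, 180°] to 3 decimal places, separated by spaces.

149.997 -149.998

cos θ_2 = (28.0589−5²−9²)/(2·5·9) = -0.8660; θ_2 = -149.9985° (elbow-down)
β = atan2(2.5000,4.6700) = 28.1616°; ψ = atan2(-4.5002,-2.7941) = -121.8355°
θ_1 = β − ψ = 149.9971°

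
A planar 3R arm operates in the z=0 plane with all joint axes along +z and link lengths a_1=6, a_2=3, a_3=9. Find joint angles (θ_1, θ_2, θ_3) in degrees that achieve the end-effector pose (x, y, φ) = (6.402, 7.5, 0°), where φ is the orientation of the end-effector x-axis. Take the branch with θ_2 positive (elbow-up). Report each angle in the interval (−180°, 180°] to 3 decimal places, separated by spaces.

89.999 60.001 -150.000

wrist centre = target − a_3·(cos φ, sin φ) = (-2.5980, 7.5000)
cos θ_2 = (62.9996−6²−3²)/(2·6·3) = 0.5000; θ_2 = 60.0007° (elbow-up)
β = atan2(7.5000,-2.5980) = 109.1061°; ψ = atan2(2.5981,7.5000) = 19.1068°
θ_1 = β − ψ = 89.9993°
θ_3 = φ − θ_1 − θ_2 = -150.0000° (wrapped to (-180°,180°])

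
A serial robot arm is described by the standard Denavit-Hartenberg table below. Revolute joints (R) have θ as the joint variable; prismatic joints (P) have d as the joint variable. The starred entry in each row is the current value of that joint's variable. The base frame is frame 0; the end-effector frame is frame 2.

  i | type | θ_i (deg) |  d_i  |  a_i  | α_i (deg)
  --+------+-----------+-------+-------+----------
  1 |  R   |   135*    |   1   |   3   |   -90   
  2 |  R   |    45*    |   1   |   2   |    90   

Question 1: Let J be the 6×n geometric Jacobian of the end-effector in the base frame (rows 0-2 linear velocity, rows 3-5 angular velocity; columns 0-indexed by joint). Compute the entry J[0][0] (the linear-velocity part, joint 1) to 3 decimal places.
-2.414

axis z_0 = ẑ; lever o_n−o_0 = (-3.8284,2.4142,-0.4142)
cross product → J_v[:, 0] = (-2.4142,-3.8284,0.0000)
J_ω[:, 0] = z_0
entry J[0][0] = -2.4142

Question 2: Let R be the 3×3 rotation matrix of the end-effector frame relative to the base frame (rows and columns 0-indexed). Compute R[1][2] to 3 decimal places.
0.500

End-effector z-axis (col 2 of R) = (-0.5000,0.5000,0.7071)
R[1][2] = 0.5000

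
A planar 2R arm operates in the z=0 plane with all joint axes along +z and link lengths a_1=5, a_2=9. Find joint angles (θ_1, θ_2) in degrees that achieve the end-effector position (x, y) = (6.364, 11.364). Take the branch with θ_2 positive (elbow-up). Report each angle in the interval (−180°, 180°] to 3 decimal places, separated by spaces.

31.502 44.999

cos θ_2 = (169.6410−5²−9²)/(2·5·9) = 0.7071; θ_2 = 44.9988° (elbow-up)
β = atan2(11.3640,6.3640) = 60.7506°; ψ = atan2(6.3638,11.3641) = 29.2485°
θ_1 = β − ψ = 31.5020°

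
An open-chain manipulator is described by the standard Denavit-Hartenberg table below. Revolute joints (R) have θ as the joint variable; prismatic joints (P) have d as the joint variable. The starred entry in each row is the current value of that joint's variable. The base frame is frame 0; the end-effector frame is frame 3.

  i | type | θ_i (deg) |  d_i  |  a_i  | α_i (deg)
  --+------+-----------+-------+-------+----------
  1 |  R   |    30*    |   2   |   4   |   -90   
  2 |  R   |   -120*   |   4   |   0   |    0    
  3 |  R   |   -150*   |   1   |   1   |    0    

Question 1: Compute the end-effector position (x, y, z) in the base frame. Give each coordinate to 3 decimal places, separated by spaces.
0.964 6.330 1.000

after link 1: o_1 = (3.4641, 2.0000, 2.0000)
after link 2: o_2 = (1.4641, 5.4641, 2.0000)
after link 3: o_3 = (0.9641, 6.3301, 1.0000)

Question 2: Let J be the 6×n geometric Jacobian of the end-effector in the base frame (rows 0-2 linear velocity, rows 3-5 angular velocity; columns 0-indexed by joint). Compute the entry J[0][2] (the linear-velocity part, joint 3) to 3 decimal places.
-0.866

axis z_2 = (-0.5000,0.8660,0.0000); lever o_n−o_2 = (-0.5000,0.8660,-1.0000)
cross product → J_v[:, 2] = (-0.8660,-0.5000,0.0000)
J_ω[:, 2] = z_2
entry J[0][2] = -0.8660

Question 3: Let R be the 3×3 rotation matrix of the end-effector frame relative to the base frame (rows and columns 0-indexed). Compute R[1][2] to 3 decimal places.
0.866

End-effector z-axis (col 2 of R) = (-0.5000,0.8660,0.0000)
R[1][2] = 0.8660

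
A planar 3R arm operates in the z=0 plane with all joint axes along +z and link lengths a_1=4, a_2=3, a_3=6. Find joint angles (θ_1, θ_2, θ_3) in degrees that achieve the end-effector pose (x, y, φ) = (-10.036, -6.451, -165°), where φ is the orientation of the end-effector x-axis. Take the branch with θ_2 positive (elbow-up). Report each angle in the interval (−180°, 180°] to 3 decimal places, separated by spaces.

wrist centre = target − a_3·(cos φ, sin φ) = (-4.2404, -4.8981)
cos θ_2 = (41.9726−4²−3²)/(2·4·3) = 0.7072; θ_2 = 44.9931° (elbow-up)
β = atan2(-4.8981,-4.2404) = -130.8839°; ψ = atan2(2.1211,6.1216) = 19.1107°
θ_1 = β − ψ = -149.9946°
θ_3 = φ − θ_1 − θ_2 = -59.9985° (wrapped to (-180°,180°])

-149.995 44.993 -59.998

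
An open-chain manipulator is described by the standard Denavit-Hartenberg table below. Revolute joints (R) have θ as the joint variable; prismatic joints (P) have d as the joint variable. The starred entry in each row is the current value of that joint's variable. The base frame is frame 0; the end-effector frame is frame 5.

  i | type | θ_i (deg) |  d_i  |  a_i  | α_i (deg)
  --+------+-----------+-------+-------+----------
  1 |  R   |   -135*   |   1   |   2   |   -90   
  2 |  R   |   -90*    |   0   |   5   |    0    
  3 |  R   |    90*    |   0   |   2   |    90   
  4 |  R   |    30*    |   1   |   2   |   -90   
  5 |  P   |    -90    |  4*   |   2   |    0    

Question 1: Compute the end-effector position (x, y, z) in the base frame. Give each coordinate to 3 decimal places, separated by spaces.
0.518 -5.796 9.000

after link 1: o_1 = (-1.4142, -1.4142, 1.0000)
after link 2: o_2 = (-1.4142, -1.4142, 6.0000)
after link 3: o_3 = (-2.8284, -2.8284, 6.0000)
after link 4: o_4 = (-3.3461, -4.7603, 7.0000)
after link 5: o_5 = (0.5176, -5.7956, 9.0000)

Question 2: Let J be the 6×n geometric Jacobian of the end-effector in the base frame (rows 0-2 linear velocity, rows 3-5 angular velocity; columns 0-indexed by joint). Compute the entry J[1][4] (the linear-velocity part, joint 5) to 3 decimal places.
-0.259

prismatic axis z_4 = (0.9659,-0.2588,0.0000)
J_v[:, 4] = z_4; J_ω[:, 4] = (0,0,0)
entry J[1][4] = -0.2588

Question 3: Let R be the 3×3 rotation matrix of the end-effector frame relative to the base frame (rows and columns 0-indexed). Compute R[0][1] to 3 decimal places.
End-effector y-axis (col 1 of R) = (-0.2588,-0.9659,-0.0000)
R[0][1] = -0.2588

-0.259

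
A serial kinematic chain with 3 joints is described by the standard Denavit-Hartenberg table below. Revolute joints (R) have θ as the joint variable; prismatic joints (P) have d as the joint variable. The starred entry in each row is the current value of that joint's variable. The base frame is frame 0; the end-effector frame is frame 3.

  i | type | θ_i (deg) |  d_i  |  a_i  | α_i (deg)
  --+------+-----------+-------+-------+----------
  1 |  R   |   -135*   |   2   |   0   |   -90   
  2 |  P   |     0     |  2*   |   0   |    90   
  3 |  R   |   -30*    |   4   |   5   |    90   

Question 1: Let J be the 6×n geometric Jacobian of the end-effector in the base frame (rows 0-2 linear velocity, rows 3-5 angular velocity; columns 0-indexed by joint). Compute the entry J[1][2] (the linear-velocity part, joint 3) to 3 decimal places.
axis z_2 = (0.0000,0.0000,1.0000); lever o_n−o_2 = (-4.8296,-1.2941,4.0000)
cross product → J_v[:, 2] = (1.2941,-4.8296,0.0000)
J_ω[:, 2] = z_2
entry J[1][2] = -4.8296

-4.830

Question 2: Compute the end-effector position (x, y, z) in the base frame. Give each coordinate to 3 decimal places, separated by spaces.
-3.415 -2.708 6.000

after link 1: o_1 = (0.0000, 0.0000, 2.0000)
after link 2: o_2 = (1.4142, -1.4142, 2.0000)
after link 3: o_3 = (-3.4154, -2.7083, 6.0000)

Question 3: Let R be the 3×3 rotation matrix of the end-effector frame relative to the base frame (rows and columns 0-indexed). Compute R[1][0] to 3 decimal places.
End-effector x-axis (col 0 of R) = (-0.9659,-0.2588,0.0000)
R[1][0] = -0.2588

-0.259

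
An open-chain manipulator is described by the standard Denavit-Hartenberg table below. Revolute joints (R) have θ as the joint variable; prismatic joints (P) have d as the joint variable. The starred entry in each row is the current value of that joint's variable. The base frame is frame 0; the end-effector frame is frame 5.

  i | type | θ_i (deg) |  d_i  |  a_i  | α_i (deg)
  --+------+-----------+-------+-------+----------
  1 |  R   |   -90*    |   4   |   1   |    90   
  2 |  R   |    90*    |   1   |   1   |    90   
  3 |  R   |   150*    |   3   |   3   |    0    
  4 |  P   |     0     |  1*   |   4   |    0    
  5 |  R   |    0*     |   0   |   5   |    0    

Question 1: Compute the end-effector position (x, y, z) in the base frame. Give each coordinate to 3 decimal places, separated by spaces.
-7.000 -5.000 -5.392

after link 1: o_1 = (0.0000, -1.0000, 4.0000)
after link 2: o_2 = (-1.0000, -1.0000, 5.0000)
after link 3: o_3 = (-2.5000, -4.0000, 2.4019)
after link 4: o_4 = (-4.5000, -5.0000, -1.0622)
after link 5: o_5 = (-7.0000, -5.0000, -5.3923)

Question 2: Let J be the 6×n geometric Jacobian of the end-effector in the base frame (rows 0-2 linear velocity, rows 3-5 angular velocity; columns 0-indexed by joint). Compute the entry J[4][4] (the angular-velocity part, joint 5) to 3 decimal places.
axis z_4 = (-0.0000,-1.0000,-0.0000); lever o_n−o_4 = (-2.5000,0.0000,-4.3301)
cross product → J_v[:, 4] = (4.3301,0.0000,-2.5000)
J_ω[:, 4] = z_4
entry J[4][4] = -1.0000

-1.000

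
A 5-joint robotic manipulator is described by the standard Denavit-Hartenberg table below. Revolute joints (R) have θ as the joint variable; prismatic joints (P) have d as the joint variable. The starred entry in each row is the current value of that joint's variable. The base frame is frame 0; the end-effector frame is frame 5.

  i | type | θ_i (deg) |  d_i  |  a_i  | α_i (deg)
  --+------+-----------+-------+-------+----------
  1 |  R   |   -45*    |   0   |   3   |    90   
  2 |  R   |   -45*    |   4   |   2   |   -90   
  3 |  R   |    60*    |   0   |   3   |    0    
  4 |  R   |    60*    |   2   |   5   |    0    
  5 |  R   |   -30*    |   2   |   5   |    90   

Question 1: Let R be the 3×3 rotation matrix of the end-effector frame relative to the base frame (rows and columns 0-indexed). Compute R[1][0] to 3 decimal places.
End-effector x-axis (col 0 of R) = (0.7071,0.7071,0.0000)
R[1][0] = 0.7071

0.707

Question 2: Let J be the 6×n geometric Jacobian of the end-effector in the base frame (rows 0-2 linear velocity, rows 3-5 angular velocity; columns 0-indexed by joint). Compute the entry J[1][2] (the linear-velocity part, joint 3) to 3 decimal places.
5.257

axis z_2 = (0.5000,-0.5000,0.7071); lever o_n−o_2 = (9.9345,6.9345,3.5355)
cross product → J_v[:, 2] = (-6.6712,5.2570,8.4345)
J_ω[:, 2] = z_2
entry J[1][2] = 5.2570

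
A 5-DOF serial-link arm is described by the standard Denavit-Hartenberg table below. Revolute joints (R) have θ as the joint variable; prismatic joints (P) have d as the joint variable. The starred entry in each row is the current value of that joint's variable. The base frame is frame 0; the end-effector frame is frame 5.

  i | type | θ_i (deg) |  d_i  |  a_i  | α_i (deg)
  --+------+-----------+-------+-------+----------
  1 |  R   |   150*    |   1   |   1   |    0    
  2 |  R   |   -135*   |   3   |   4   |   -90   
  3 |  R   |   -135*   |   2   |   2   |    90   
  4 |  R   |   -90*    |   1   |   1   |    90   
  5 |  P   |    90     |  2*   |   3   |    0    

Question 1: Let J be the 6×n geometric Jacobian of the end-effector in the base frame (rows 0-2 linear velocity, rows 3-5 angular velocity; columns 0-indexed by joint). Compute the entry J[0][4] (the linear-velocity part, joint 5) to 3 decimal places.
prismatic axis z_4 = (0.6830,0.1830,-0.7071)
J_v[:, 4] = z_4; J_ω[:, 4] = (0,0,0)
entry J[0][4] = 0.6830

0.683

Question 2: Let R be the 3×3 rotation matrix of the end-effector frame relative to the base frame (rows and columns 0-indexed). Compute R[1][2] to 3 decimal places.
0.183

End-effector z-axis (col 2 of R) = (0.6830,0.1830,-0.7071)
R[1][2] = 0.1830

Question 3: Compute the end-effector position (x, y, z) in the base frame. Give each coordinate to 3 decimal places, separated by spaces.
after link 1: o_1 = (-0.8660, 0.5000, 1.0000)
after link 2: o_2 = (2.9977, 1.5353, 4.0000)
after link 3: o_3 = (1.1140, 3.1011, 5.4142)
after link 4: o_4 = (0.6898, 1.9522, 4.7071)
after link 5: o_5 = (0.0068, 1.7692, 1.1716)

0.007 1.769 1.172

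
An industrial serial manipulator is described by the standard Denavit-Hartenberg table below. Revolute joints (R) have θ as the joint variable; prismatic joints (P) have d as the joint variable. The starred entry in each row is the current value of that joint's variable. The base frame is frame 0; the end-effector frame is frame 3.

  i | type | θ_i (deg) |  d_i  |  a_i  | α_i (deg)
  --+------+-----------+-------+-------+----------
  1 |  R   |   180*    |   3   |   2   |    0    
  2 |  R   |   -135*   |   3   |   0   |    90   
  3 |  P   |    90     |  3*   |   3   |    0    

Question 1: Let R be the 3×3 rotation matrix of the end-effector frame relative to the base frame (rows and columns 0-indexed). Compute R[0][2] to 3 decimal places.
End-effector z-axis (col 2 of R) = (0.7071,-0.7071,0.0000)
R[0][2] = 0.7071

0.707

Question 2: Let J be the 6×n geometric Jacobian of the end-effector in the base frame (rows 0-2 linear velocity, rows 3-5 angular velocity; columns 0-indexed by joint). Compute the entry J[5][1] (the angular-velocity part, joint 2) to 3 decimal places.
1.000

axis z_1 = (0.0000,0.0000,1.0000); lever o_n−o_1 = (2.1213,-2.1213,6.0000)
cross product → J_v[:, 1] = (2.1213,2.1213,-0.0000)
J_ω[:, 1] = z_1
entry J[5][1] = 1.0000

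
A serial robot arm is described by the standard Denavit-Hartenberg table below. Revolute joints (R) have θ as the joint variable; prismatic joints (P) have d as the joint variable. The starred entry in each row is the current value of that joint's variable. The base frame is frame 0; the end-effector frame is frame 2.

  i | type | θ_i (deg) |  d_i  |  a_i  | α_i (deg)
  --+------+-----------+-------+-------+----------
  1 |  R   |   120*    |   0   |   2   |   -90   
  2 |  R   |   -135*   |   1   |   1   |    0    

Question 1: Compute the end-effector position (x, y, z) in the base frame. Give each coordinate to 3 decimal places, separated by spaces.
-1.512 0.620 0.707

after link 1: o_1 = (-1.0000, 1.7321, 0.0000)
after link 2: o_2 = (-1.5125, 0.6197, 0.7071)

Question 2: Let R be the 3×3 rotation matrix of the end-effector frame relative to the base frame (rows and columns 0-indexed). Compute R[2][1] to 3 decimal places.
End-effector y-axis (col 1 of R) = (-0.3536,0.6124,0.7071)
R[2][1] = 0.7071

0.707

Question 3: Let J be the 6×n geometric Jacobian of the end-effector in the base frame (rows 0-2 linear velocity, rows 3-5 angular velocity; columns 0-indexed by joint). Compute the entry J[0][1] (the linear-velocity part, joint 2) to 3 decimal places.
-0.354

axis z_1 = (-0.8660,-0.5000,0.0000); lever o_n−o_1 = (-0.5125,-1.1124,0.7071)
cross product → J_v[:, 1] = (-0.3536,0.6124,0.7071)
J_ω[:, 1] = z_1
entry J[0][1] = -0.3536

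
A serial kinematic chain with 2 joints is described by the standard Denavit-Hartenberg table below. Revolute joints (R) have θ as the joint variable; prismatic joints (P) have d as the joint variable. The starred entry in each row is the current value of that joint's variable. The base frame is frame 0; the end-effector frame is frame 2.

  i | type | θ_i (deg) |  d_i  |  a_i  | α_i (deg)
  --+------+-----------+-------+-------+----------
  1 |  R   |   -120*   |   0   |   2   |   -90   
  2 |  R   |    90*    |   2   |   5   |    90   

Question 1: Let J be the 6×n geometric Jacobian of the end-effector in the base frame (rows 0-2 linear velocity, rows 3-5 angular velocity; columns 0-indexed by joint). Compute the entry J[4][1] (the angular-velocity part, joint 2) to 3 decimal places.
-0.500

axis z_1 = (0.8660,-0.5000,0.0000); lever o_n−o_1 = (1.7321,-1.0000,-5.0000)
cross product → J_v[:, 1] = (2.5000,4.3301,0.0000)
J_ω[:, 1] = z_1
entry J[4][1] = -0.5000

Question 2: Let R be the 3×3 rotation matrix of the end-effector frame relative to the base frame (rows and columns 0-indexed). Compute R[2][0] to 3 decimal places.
-1.000

End-effector x-axis (col 0 of R) = (0.0000,-0.0000,-1.0000)
R[2][0] = -1.0000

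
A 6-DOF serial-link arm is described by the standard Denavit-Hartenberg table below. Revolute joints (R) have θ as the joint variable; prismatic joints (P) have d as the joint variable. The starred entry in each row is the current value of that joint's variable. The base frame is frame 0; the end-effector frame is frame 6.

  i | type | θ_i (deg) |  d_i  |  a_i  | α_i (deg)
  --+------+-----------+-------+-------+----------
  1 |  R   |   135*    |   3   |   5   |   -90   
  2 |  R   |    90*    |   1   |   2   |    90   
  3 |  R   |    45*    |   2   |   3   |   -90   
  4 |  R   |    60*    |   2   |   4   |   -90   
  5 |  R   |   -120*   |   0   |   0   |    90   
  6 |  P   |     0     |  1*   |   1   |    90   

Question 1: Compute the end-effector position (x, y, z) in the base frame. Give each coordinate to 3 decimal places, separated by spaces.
after link 1: o_1 = (-3.5355, 3.5355, 3.0000)
after link 2: o_2 = (-4.2426, 2.8284, 1.0000)
after link 3: o_3 = (-7.1569, 2.7426, -1.1213)
after link 4: o_4 = (-6.7074, -1.7068, -1.1213)
after link 5: o_5 = (-6.7074, -1.7068, -1.1213)
after link 6: o_6 = (-7.3854, -0.7118, -0.3795)

-7.385 -0.712 -0.380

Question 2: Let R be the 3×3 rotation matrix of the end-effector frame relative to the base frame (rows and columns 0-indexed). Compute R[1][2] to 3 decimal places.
-0.079

End-effector z-axis (col 2 of R) = (-0.7866,-0.0795,-0.6124)
R[1][2] = -0.0795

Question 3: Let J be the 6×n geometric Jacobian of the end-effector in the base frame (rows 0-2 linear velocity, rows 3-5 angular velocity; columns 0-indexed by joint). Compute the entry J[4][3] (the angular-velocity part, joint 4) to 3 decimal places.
-0.500

axis z_3 = (-0.5000,-0.5000,0.7071); lever o_n−o_3 = (-0.2285,-3.4545,0.7418)
cross product → J_v[:, 3] = (2.0718,0.2093,1.6130)
J_ω[:, 3] = z_3
entry J[4][3] = -0.5000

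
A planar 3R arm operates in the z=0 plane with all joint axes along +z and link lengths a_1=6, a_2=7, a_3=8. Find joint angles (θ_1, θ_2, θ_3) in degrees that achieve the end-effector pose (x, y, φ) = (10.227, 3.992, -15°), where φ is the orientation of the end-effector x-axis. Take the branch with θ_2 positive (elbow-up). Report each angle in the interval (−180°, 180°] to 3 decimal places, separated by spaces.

wrist centre = target − a_3·(cos φ, sin φ) = (2.4996, 6.0626)
cos θ_2 = (43.0025−6²−7²)/(2·6·7) = -0.5000; θ_2 = 119.9980° (elbow-up)
β = atan2(6.0626,2.4996) = 67.5936°; ψ = atan2(6.0623,2.5002) = 67.5878°
θ_1 = β − ψ = 0.0058°
θ_3 = φ − θ_1 − θ_2 = -135.0038° (wrapped to (-180°,180°])

0.006 119.998 -135.004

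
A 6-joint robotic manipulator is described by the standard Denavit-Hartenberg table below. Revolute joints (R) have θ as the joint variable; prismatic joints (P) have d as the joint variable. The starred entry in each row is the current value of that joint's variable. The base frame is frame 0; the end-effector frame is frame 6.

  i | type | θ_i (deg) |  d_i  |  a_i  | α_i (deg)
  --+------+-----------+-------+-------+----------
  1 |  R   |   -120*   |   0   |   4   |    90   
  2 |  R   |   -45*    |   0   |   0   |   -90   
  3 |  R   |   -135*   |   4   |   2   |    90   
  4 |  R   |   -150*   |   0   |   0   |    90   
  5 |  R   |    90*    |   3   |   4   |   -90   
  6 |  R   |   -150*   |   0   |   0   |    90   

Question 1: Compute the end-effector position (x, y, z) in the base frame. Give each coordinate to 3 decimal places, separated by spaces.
-1.064 -6.793 6.916

after link 1: o_1 = (-2.0000, -3.4641, 0.0000)
after link 2: o_2 = (-2.0000, -3.4641, 0.0000)
after link 3: o_3 = (-4.1390, -4.3405, 3.8284)
after link 4: o_4 = (-4.1390, -4.3405, 3.8284)
after link 5: o_5 = (-1.0645, -6.7935, 6.9155)
after link 6: o_6 = (-1.0645, -6.7935, 6.9155)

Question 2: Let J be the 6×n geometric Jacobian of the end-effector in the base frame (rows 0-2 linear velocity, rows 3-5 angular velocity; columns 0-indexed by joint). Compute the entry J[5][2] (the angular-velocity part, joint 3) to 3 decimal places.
0.707

axis z_2 = (-0.3536,-0.6124,0.7071); lever o_n−o_2 = (0.9355,-3.3294,6.9155)
cross product → J_v[:, 2] = (-1.8807,3.1065,1.7500)
J_ω[:, 2] = z_2
entry J[5][2] = 0.7071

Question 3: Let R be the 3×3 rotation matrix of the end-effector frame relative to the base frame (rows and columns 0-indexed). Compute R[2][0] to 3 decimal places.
-0.252

End-effector x-axis (col 0 of R) = (-0.8093,-0.5306,-0.2518)
R[2][0] = -0.2518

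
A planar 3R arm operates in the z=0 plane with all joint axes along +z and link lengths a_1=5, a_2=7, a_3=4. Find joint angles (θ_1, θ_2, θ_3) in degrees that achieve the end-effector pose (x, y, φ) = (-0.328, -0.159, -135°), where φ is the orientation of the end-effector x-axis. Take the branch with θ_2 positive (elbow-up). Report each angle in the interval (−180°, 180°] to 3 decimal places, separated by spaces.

wrist centre = target − a_3·(cos φ, sin φ) = (2.5004, 2.6694)
cos θ_2 = (13.3780−5²−7²)/(2·5·7) = -0.8660; θ_2 = 150.0004° (elbow-up)
β = atan2(2.6694,2.5004) = 46.8723°; ψ = atan2(3.5000,-1.0622) = 106.8825°
θ_1 = β − ψ = -60.0102°
θ_3 = φ − θ_1 − θ_2 = 135.0098° (wrapped to (-180°,180°])

-60.010 150.000 135.010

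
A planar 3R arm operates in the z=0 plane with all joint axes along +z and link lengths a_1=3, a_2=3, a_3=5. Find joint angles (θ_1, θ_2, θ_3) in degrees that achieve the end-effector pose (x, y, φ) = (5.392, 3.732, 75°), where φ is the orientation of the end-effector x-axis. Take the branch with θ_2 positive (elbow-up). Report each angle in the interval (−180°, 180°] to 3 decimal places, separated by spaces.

wrist centre = target − a_3·(cos φ, sin φ) = (4.0979, -1.0976)
cos θ_2 = (17.9976−3²−3²)/(2·3·3) = -0.0001; θ_2 = 90.0076° (elbow-up)
β = atan2(-1.0976,4.0979) = -14.9948°; ψ = atan2(3.0000,2.9996) = 45.0038°
θ_1 = β − ψ = -59.9986°
θ_3 = φ − θ_1 − θ_2 = 44.9910° (wrapped to (-180°,180°])

-59.999 90.008 44.991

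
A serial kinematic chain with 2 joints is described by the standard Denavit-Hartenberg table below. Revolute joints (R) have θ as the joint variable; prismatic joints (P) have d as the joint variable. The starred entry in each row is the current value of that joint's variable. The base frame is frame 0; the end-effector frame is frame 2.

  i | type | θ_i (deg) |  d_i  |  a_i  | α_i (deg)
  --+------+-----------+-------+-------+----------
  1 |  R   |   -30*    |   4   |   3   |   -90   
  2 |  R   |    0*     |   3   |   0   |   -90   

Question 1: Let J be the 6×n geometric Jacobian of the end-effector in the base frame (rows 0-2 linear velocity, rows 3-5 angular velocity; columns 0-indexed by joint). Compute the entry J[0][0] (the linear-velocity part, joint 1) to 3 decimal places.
axis z_0 = ẑ; lever o_n−o_0 = (4.0981,1.0981,4.0000)
cross product → J_v[:, 0] = (-1.0981,4.0981,0.0000)
J_ω[:, 0] = z_0
entry J[0][0] = -1.0981

-1.098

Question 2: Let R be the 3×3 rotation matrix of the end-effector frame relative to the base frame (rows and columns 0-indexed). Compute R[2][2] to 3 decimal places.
-1.000

End-effector z-axis (col 2 of R) = (0.0000,0.0000,-1.0000)
R[2][2] = -1.0000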